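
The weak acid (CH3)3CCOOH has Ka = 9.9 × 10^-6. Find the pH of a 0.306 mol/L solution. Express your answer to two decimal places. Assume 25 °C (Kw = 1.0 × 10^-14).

(CH3)3CCOOH ⇌ (CH3)3CCOO- + H+
From the ICE table, Ka = x²/(0.306 − x) = 9.9 × 10^-6.
Neglecting x in the denominator: x = √(9.9 × 10^-6 × 0.306) = 1.74 × 10^-3 M
(x/C₀ = 0.57% < 5%, so the approximation holds.)
pH = −log[H+] = −log(1.74 × 10^-3) = 2.76

pH = 2.76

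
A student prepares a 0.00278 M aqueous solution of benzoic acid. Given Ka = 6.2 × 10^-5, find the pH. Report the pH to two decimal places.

C6H5COOH ⇌ C6H5COO- + H+
Ka = [H+]²/(0.00278 − [H+]) = 6.2 × 10^-5
The 5% rule fails; solving [H+]² + Ka·[H+] − Ka·C₀ = 0 exactly:
[H+] = (−Ka + √(Ka² + 4·Ka·C₀))/2 = 3.85 × 10^-4 M
pH = −log[H+] = −log(3.85 × 10^-4) = 3.41

pH = 3.41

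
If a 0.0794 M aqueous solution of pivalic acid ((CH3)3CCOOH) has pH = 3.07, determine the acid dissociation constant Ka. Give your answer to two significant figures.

[H+] = 10^(-3.07) = 8.51 × 10^-4 M
At equilibrium [HA] = 0.0794 − 8.51 × 10^-4 = 7.85 × 10^-2 M
Ka = [H+][A-]/[HA] = (8.51 × 10^-4)² / 7.85 × 10^-2 = 9.2 × 10^-6

Ka = 9.2 × 10^-6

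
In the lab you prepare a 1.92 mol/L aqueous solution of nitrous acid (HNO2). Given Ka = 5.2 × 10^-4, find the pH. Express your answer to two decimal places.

HNO2 ⇌ NO2- + H+
Ka = x²/(1.92 − x) = 5.2 × 10^-4
Neglecting x in the denominator: x = √(5.2 × 10^-4 × 1.92) = 3.16 × 10^-2 M
pH = −log[H+] = −log(3.16 × 10^-2) = 1.50

pH = 1.50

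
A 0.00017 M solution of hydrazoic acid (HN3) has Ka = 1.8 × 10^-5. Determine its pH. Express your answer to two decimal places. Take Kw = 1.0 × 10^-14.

HN3 ⇌ N3- + H+
From the ICE table, Ka = x²/(0.00017 − x) = 1.8 × 10^-5.
x is not negligible relative to C₀; solve x² + 1.8e-05·x − 3.06e-09 = 0.
x = (−Ka + √(Ka² + 4·Ka·C₀))/2 = 4.70 × 10^-5 M
pH = −log(4.70 × 10^-5) = 4.33

pH = 4.33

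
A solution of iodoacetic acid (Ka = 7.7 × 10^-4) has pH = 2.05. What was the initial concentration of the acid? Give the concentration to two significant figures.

[H+] = 10^(-2.05) = 8.91 × 10^-3 M = x
Ka = x²/(C₀ − x) ⇒ C₀ = x + x²/Ka
C₀ = 8.91 × 10^-3 + (8.91 × 10^-3)²/(7.7 × 10^-4) = 1.12 × 10^-1 M

C₀ = 1.1 × 10^-1 M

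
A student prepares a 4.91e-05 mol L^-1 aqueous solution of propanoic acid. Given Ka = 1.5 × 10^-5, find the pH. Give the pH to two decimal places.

pH = 4.68

CH3CH2COOH ⇌ CH3CH2COO- + H+
From the ICE table, Ka = [H+]²/(4.91e-05 − [H+]) = 1.5 × 10^-5.
Here C₀/Ka ≈ 3.27, so the small-[H+] approximation fails. Use the quadratic:
[H+] = (−Ka + √(Ka² + 4·Ka·C₀))/2 = 2.07 × 10^-5 M
pH = −log(2.07 × 10^-5) = 4.68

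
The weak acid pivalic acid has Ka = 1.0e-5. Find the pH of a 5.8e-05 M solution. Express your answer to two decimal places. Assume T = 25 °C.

(CH3)3CCOOH ⇌ (CH3)3CCOO- + H+
From the ICE table, Ka = [H+]²/(5.8e-05 − [H+]) = 1.0 × 10^-5.
Here C₀/Ka ≈ 5.8, so the small-[H+] approximation fails. Use the quadratic:
[H+] = [−1e-05 + √(1e-05² + 2.32e-09)]/2 = 1.96 × 10^-5 M
pH = −log[H+] = −log(1.96 × 10^-5) = 4.71

pH = 4.71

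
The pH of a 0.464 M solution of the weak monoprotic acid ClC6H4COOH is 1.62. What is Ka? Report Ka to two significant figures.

Ka = 1.3 × 10^-3

[H+] = 10^(-1.62) = 2.40 × 10^-2 M
At equilibrium [HA] = 0.464 − 2.40 × 10^-2 = 4.40 × 10^-1 M
Ka = [H+][A-]/[HA] = (2.40 × 10^-2)² / 4.40 × 10^-1 = 1.3 × 10^-3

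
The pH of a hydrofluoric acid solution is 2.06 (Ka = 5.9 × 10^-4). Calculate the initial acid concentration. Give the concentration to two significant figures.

[H+] = 10^(-2.06) = 8.71 × 10^-3 M = x
Ka = x²/(C₀ − x) ⇒ C₀ = x + x²/Ka
C₀ = 8.71 × 10^-3 + (8.71 × 10^-3)²/(5.9 × 10^-4) = 1.37 × 10^-1 M

C₀ = 1.4 × 10^-1 M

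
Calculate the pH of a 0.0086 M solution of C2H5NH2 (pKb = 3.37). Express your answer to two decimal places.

C2H5NH2 + H2O ⇌ C2H5NH3+ + OH-
Kb = 10^(−3.37) = 4.27 × 10^-4
Kb = [OH-]²/(0.0086 − [OH-]) = 4.27 × 10^-4
The 5% rule fails; solving [OH-]² + Kb·[OH-] − Kb·C₀ = 0 exactly:
[OH-] = [−0.000427 + √(0.000427² + 1.47e-05)]/2 = 1.71 × 10^-3 M
pOH = 2.77, so pH = 14.00 − pOH = 11.23

pH = 11.23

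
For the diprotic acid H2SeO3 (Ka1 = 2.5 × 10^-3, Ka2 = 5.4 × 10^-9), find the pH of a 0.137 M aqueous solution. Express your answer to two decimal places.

Ka1 ≫ Ka2, so treat the first dissociation as the only significant source of H+.
Ka1 = x²/(0.137 − x) = 2.5 × 10^-3
Solving the quadratic: x = (−Ka1 + √(Ka1² + 4·Ka1·C₀))/2 = 1.73 × 10^-2 M
pH = −log(1.73 × 10^-2) = 1.76

pH = 1.76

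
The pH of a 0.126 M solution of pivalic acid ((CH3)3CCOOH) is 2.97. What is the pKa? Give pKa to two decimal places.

pKa = 5.04

[H+] = 10^(-2.97) = 1.07 × 10^-3 M
At equilibrium [HA] = 0.126 − 1.07 × 10^-3 = 1.25 × 10^-1 M
Ka = [H+][A-]/[HA] = (1.07 × 10^-3)² / 1.25 × 10^-1 = 9.16 × 10^-6
pKa = -log(9.16 × 10^-6) = 5.04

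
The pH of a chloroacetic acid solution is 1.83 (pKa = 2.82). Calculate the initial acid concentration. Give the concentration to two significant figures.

C₀ = 1.6 × 10^-1 M

[H+] = 10^(-1.83) = 1.48 × 10^-2 M = x
Ka = 10^(−2.82) = 1.51 × 10^-3
Ka = x²/(C₀ − x) ⇒ C₀ = x + x²/Ka
C₀ = 1.48 × 10^-2 + (1.48 × 10^-2)²/(1.51 × 10^-3) = 1.60 × 10^-1 M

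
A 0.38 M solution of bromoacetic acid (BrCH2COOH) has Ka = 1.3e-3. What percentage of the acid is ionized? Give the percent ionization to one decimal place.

5.7%

BrCH2COOH ⇌ BrCH2COO- + H+; let x = [H+] at equilibrium.
Solve x² + 0.0013x − 0.000494 = 0 → x = 2.16 × 10^-2 M
% ionization = x/C₀ × 100% = 2.16 × 10^-2/0.38 × 100% = 5.7%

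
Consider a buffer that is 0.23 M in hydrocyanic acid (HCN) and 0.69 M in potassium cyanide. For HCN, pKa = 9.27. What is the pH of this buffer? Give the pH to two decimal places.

pH = pKa + log([A⁻]/[HA]) = 9.27 + log(0.69/0.23)
pH = 9.27 + (+0.477) = 9.75

pH = 9.75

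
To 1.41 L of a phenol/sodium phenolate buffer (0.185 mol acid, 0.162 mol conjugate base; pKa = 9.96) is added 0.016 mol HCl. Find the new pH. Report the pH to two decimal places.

pH = 9.82

Added H+ converts C6H5O- to C6H5OH: C6H5OH → 0.201 mol, C6H5O- → 0.146 mol.
pH = pKa + log(n_C6H5O-/n_C6H5OH) = 9.96 + log(0.146/0.201) = 9.96 + (-0.139)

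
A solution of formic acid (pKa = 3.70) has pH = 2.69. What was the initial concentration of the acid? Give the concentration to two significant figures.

[H+] = 10^(-2.69) = 2.04 × 10^-3 M = x
Ka = 10^(−3.70) = 2.00 × 10^-4
Ka = x²/(C₀ − x) ⇒ C₀ = x + x²/Ka
C₀ = 2.04 × 10^-3 + (2.04 × 10^-3)²/(2.00 × 10^-4) = 2.28 × 10^-2 M

C₀ = 2.3 × 10^-2 M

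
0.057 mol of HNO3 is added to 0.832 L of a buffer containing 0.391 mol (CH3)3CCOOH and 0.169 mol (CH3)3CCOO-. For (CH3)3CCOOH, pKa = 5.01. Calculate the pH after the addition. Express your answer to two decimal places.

pH = 4.41

After neutralization: n((CH3)3CCOOH) = 0.448 mol, n((CH3)3CCOO-) = 0.112 mol.
pH = pKa + log([A⁻]/[HA]) = 5.01 + log(0.112/0.448) = 5.01 -0.602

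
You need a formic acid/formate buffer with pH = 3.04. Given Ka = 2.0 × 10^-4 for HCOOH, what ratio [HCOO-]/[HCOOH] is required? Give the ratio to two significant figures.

ratio = 0.22

pKa = -log(2.0 × 10^-4) = 3.699
pH = pKa + log(r) ⇒ log(r) = 3.04 − 3.699 = -0.659
r = [HCOO-]/[HCOOH] = 10^(-0.659) = 0.219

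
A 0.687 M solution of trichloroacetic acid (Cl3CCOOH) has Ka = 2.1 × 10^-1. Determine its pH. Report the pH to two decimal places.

Cl3CCOOH ⇌ Cl3CCOO- + H+
Ka = [H+]²/(0.687 − [H+]) = 2.1 × 10^-1
Here C₀/Ka ≈ 3.27, so the small-[H+] approximation fails. Use the quadratic:
[H+] = [−0.21 + √(0.21² + 0.577)]/2 = 2.89 × 10^-1 M
pH = −log[H+] = −log(2.89 × 10^-1) = 0.54

pH = 0.54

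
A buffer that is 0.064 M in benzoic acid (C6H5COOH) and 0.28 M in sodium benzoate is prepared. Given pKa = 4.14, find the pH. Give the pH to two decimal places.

Using pH = pKa + log([base]/[acid]) with [base]/[acid] = 0.28/0.064:
pH = 4.14 + (+0.641) = 4.78

pH = 4.78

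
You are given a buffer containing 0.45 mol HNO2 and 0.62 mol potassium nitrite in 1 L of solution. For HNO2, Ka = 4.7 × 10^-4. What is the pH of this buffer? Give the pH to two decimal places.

pH = 3.47

pKa = −log(4.7 × 10^-4) = 3.328
pH = pKa + log([A⁻]/[HA]) = 3.328 + log(0.62/0.45)
pH = 3.328 + (+0.139) = 3.47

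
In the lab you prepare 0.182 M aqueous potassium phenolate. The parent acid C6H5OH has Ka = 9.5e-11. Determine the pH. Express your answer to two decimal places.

pH = 11.64

C6H5O- is the conjugate base of the weak acid C6H5OH.
Kb = Kw/Ka = 1.0×10^-14 / 9.5 × 10^-11 = 1.05 × 10^-4
Kb = [OH-]²/(0.182 − [OH-]) = 1.05 × 10^-4
Assume [OH-] ≪ 0.182: [OH-] ≈ √(1.05 × 10^-4 × 0.182) = 4.37 × 10^-3 M
([OH-]/C₀ = 2.4% < 5%, so the approximation holds.)
pOH = 2.36, so pH = 14.00 − pOH = 11.64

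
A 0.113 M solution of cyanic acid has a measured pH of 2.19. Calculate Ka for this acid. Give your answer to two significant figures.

[H+] = 10^(-2.19) = 6.46 × 10^-3 M
At equilibrium [HA] = 0.113 − 6.46 × 10^-3 = 1.07 × 10^-1 M
Ka = [H+][A-]/[HA] = (6.46 × 10^-3)² / 1.07 × 10^-1 = 3.9 × 10^-4

Ka = 3.9 × 10^-4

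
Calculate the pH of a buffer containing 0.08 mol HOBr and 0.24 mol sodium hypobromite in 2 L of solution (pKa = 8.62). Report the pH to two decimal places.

pH = 9.10

Henderson–Hasselbalch: pH = pKa + log([OBr-]/[HOBr]) = 8.62 + log(0.24/0.08)
pH = 8.62 + (+0.477) = 9.10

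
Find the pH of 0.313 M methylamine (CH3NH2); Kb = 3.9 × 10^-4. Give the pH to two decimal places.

pH = 12.04

CH3NH2 + H2O ⇌ CH3NH3+ + OH-
Let x = [OH-] at equilibrium. Kb = x²/(0.313 − x).
Neglecting x in the denominator: x = √(3.9 × 10^-4 × 0.313) = 1.10 × 10^-2 M
Check: 3.5% ionized — well under 5%, approximation valid.
pOH = −log(1.10 × 10^-2) = 1.96; pH = 14.00 − 1.96 = 12.04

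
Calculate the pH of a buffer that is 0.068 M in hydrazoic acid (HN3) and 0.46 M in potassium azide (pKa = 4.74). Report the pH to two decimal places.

pH = pKa + log([A⁻]/[HA]) = 4.74 + log(0.46/0.068)
pH = 4.74 + (+0.830) = 5.57

pH = 5.57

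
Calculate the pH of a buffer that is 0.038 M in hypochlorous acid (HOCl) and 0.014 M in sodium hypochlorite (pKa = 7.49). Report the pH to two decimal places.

pH = pKa + log([A⁻]/[HA]) = 7.49 + log(0.014/0.038)
pH = 7.49 + (-0.434) = 7.06

pH = 7.06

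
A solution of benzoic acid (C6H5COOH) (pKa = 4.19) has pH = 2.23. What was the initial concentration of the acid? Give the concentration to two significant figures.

[H+] = 10^(-2.23) = 5.89 × 10^-3 M = x
Ka = 10^(−4.19) = 6.46 × 10^-5
Ka = x²/(C₀ − x) ⇒ C₀ = x + x²/Ka
C₀ = 5.89 × 10^-3 + (5.89 × 10^-3)²/(6.46 × 10^-5) = 5.43 × 10^-1 M

C₀ = 5.4 × 10^-1 M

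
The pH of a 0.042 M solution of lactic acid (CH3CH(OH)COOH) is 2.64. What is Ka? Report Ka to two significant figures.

Ka = 1.3 × 10^-4

[H+] = 10^(-2.64) = 2.29 × 10^-3 M
At equilibrium [HA] = 0.042 − 2.29 × 10^-3 = 3.97 × 10^-2 M
Ka = [H+][A-]/[HA] = (2.29 × 10^-3)² / 3.97 × 10^-2 = 1.3 × 10^-4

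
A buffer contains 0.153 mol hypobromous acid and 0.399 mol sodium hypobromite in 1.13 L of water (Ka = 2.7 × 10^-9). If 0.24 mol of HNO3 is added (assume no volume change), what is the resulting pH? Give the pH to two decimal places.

After neutralization: n(HOBr) = 0.393 mol, n(OBr-) = 0.159 mol.
pKa = −log(2.7 × 10^-9) = 8.569
Henderson–Hasselbalch with mole ratio 0.159/0.393: pH = 8.569 + (-0.393)

pH = 8.18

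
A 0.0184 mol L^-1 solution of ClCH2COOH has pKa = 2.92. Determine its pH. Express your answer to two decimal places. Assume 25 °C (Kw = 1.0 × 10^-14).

pH = 2.38

ClCH2COOH ⇌ ClCH2COO- + H+
Ka = 10^(−2.92) = 1.20 × 10^-3
Ka = [H+]²/(0.0184 − [H+]) = 1.20 × 10^-3
Here C₀/Ka ≈ 15.3, so the small-[H+] approximation fails. Use the quadratic:
[H+] = (−Ka + √(Ka² + 4·Ka·C₀))/2 = 4.14 × 10^-3 M
pH = −log(4.14 × 10^-3) = 2.38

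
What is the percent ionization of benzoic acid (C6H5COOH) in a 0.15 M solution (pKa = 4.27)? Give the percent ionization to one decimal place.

C6H5COOH ⇌ C6H5COO- + H+; let x = [H+] at equilibrium.
Ka = 10^(−4.27) = 5.37 × 10^-5
x ≈ √(Ka·C₀) = √(5.37 × 10^-5 × 0.15) = 2.84 × 10^-3 M
% ionization = x/C₀ × 100% = 2.84 × 10^-3/0.15 × 100% = 1.9%

1.9%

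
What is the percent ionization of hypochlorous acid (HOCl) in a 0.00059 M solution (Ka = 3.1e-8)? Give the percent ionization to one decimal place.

0.7%

HOCl ⇌ OCl- + H+; let x = [H+] at equilibrium.
x ≈ √(Ka·C₀) = √(3.1 × 10^-8 × 0.00059) = 4.28 × 10^-6 M
% ionization = x/C₀ × 100% = 4.28 × 10^-6/0.00059 × 100% = 0.7%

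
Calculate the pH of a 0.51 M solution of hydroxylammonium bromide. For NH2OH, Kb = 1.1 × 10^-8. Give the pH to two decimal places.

NH3OH+ is the conjugate acid of the weak base NH2OH.
Ka = Kw/Kb = 1.0×10^-14 / 1.1 × 10^-8 = 9.09 × 10^-7
Let x = [H+] at equilibrium. Ka = x²/(0.51 − x).
Assume x ≪ 0.51: x ≈ √(9.09 × 10^-7 × 0.51) = 6.81 × 10^-4 M
pH = −log[H+] = −log(6.81 × 10^-4) = 3.17

pH = 3.17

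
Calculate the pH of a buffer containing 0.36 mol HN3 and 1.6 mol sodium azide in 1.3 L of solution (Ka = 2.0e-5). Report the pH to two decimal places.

pKa = −log(2.0 × 10^-5) = 4.699
Henderson–Hasselbalch: pH = pKa + log([N3-]/[HN3]) = 4.699 + log(1.6/0.36)
pH = 4.699 + (+0.648) = 5.35

pH = 5.35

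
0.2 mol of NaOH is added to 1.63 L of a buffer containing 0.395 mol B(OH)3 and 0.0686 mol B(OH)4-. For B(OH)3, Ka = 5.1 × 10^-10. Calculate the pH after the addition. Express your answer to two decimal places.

OH- converts B(OH)3 to B(OH)4-: B(OH)3 → 0.195 mol, B(OH)4- → 0.269 mol.
pKa = −log(5.1 × 10^-10) = 9.292
pH = pKa + log(n_B(OH)4-/n_B(OH)3) = 9.292 + log(0.269/0.195) = 9.292 + (+0.140)

pH = 9.43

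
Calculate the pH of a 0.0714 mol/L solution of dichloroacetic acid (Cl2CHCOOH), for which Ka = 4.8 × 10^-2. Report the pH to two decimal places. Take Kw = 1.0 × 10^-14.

pH = 1.41

Cl2CHCOOH ⇌ Cl2CHCOO- + H+
Ka = x²/(0.0714 − x) = 4.8 × 10^-2
The 5% rule fails; solving x² + Ka·x − Ka·C₀ = 0 exactly:
x = [−0.048 + √(0.048² + 0.0137)]/2 = 3.93 × 10^-2 M
pH = −log[H+] = −log(3.93 × 10^-2) = 1.41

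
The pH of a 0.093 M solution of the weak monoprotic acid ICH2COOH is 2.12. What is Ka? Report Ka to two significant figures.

[H+] = 10^(-2.12) = 7.59 × 10^-3 M
At equilibrium [HA] = 0.093 − 7.59 × 10^-3 = 8.54 × 10^-2 M
Ka = [H+][A-]/[HA] = (7.59 × 10^-3)² / 8.54 × 10^-2 = 6.7 × 10^-4

Ka = 6.7 × 10^-4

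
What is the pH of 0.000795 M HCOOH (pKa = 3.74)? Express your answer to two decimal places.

HCOOH ⇌ HCOO- + H+
Ka = 10^(−3.74) = 1.82 × 10^-4
Ka = x²/(0.000795 − x) = 1.82 × 10^-4
The 5% rule fails; solving x² + Ka·x − Ka·C₀ = 0 exactly:
x = (−Ka + √(Ka² + 4·Ka·C₀))/2 = 3.00 × 10^-4 M
pH = −log(3.00 × 10^-4) = 3.52

pH = 3.52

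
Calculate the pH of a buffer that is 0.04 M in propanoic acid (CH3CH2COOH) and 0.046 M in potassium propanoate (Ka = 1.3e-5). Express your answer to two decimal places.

pH = 4.95

pKa = −log(1.3 × 10^-5) = 4.886
Using pH = pKa + log([base]/[acid]) with [base]/[acid] = 0.046/0.04:
pH = 4.886 + (+0.061) = 4.95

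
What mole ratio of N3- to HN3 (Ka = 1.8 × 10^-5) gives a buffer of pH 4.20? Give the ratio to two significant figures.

pKa = -log(1.8 × 10^-5) = 4.745
pH = pKa + log(r) ⇒ log(r) = 4.20 − 4.745 = -0.545
r = [N3-]/[HN3] = 10^(-0.545) = 0.285

ratio = 0.29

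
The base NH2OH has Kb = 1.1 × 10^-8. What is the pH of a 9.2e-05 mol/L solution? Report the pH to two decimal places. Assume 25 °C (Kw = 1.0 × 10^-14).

NH2OH + H2O ⇌ NH3OH+ + OH-
From the ICE table, Kb = x²/(9.2e-05 − x) = 1.1 × 10^-8.
Since Kb ≪ C₀, x ≈ √(Kb·C₀) = 1.01 × 10^-6 M.
Check: 1.1% ionized — well under 5%, approximation valid.
pOH = 6.00, so pH = 14.00 − pOH = 8.00

pH = 8.00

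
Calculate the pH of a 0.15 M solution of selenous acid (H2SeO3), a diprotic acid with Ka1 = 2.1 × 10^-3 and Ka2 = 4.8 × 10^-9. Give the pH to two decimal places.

Since Ka1 ≫ Ka2, the first ionization dominates [H+].
Ka1 = x²/(0.15 − x) = 2.1 × 10^-3
Solving the quadratic: x = (−Ka1 + √(Ka1² + 4·Ka1·C₀))/2 = 1.67 × 10^-2 M
pH = −log(1.67 × 10^-2) = 1.78

pH = 1.78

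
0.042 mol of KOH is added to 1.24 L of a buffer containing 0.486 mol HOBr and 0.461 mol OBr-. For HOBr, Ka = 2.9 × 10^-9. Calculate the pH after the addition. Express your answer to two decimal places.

pH = 8.59

OH- converts HOBr to OBr-: HOBr → 0.444 mol, OBr- → 0.503 mol.
pKa = −log(2.9 × 10^-9) = 8.538
pH = pKa + log([A⁻]/[HA]) = 8.538 + log(0.503/0.444) = 8.538 +0.054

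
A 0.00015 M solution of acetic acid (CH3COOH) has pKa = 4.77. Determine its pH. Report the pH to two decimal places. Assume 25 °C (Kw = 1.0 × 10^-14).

CH3COOH ⇌ CH3COO- + H+
Ka = 10^(−4.77) = 1.70 × 10^-5
Ka = [H+]²/(0.00015 − [H+]) = 1.70 × 10^-5
The 5% rule fails; solving [H+]² + Ka·[H+] − Ka·C₀ = 0 exactly:
[H+] = (−Ka + √(Ka² + 4·Ka·C₀))/2 = 4.27 × 10^-5 M
pH = −log(4.27 × 10^-5) = 4.37

pH = 4.37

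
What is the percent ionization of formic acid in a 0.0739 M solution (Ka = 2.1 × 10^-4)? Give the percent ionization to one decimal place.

5.2%

HCOOH ⇌ HCOO- + H+; let x = [H+] at equilibrium.
Solve x² + 0.00021x − 1.55e-05 = 0 → x = 3.84 × 10^-3 M
% ionization = x/C₀ × 100% = 3.84 × 10^-3/0.0739 × 100% = 5.2%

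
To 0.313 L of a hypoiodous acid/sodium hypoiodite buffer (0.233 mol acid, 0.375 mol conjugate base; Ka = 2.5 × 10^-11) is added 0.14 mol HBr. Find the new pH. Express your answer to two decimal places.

After neutralization: n(HOI) = 0.373 mol, n(OI-) = 0.235 mol.
pKa = −log(2.5 × 10^-11) = 10.602
pH = pKa + log(n_OI-/n_HOI) = 10.602 + log(0.235/0.373) = 10.602 + (-0.201)

pH = 10.40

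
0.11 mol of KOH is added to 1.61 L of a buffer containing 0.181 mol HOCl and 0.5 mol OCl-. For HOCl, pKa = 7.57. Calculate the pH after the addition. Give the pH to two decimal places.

OH- converts HOCl to OCl-: HOCl → 0.071 mol, OCl- → 0.61 mol.
pH = pKa + log(n_OCl-/n_HOCl) = 7.57 + log(0.61/0.071) = 7.57 + (+0.934)

pH = 8.50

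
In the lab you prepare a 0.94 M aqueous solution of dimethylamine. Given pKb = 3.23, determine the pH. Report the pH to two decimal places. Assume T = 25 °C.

pH = 12.37

(CH3)2NH + H2O ⇌ (CH3)2NH2+ + OH-
Kb = 10^(−3.23) = 5.89 × 10^-4
Kb = [OH-]²/(0.94 − [OH-]) = 5.89 × 10^-4
Neglecting [OH-] in the denominator: [OH-] = √(5.89 × 10^-4 × 0.94) = 2.35 × 10^-2 M
([OH-]/C₀ = 2.5% < 5%, so the approximation holds.)
pOH = 1.63, so pH = 14.00 − pOH = 12.37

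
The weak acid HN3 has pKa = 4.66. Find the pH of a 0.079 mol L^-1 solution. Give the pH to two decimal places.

pH = 2.88

HN3 ⇌ N3- + H+
Ka = 10^(−4.66) = 2.19 × 10^-5
From the ICE table, Ka = [H+]²/(0.079 − [H+]) = 2.19 × 10^-5.
Assume [H+] ≪ 0.079: [H+] ≈ √(2.19 × 10^-5 × 0.079) = 1.32 × 10^-3 M
Check: 1.7% ionized — well under 5%, approximation valid.
pH = −log[H+] = −log(1.32 × 10^-3) = 2.88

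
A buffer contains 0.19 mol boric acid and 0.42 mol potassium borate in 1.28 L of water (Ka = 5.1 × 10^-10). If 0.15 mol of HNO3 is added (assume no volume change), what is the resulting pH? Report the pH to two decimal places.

After neutralization: n(B(OH)3) = 0.34 mol, n(B(OH)4-) = 0.27 mol.
pKa = −log(5.1 × 10^-10) = 9.292
Henderson–Hasselbalch with mole ratio 0.27/0.34: pH = 9.292 + (-0.100)

pH = 9.19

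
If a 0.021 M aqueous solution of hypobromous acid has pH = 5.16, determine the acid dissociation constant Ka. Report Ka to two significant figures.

[H+] = 10^(-5.16) = 6.92 × 10^-6 M
At equilibrium [HA] = 0.021 − 6.92 × 10^-6 = 2.10 × 10^-2 M
Ka = [H+][A-]/[HA] = (6.92 × 10^-6)² / 2.10 × 10^-2 = 2.3 × 10^-9

Ka = 2.3 × 10^-9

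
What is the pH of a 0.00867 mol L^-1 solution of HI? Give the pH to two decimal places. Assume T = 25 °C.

pH = 2.06

HI is a strong acid and dissociates completely, so [H+] = 0.00867 M.
pH = -log(0.00867) = 2.06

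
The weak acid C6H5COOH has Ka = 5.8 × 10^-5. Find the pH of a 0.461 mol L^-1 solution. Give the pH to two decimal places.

pH = 2.29

C6H5COOH ⇌ C6H5COO- + H+
Ka = [H+]²/(0.461 − [H+]) = 5.8 × 10^-5
Neglecting [H+] in the denominator: [H+] = √(5.8 × 10^-5 × 0.461) = 5.17 × 10^-3 M
([H+]/C₀ = 1.1% < 5%, so the approximation holds.)
pH = −log[H+] = −log(5.17 × 10^-3) = 2.29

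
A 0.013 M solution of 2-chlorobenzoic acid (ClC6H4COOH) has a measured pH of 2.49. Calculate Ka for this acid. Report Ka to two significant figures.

[H+] = 10^(-2.49) = 3.24 × 10^-3 M
At equilibrium [HA] = 0.013 − 3.24 × 10^-3 = 9.76 × 10^-3 M
Ka = [H+][A-]/[HA] = (3.24 × 10^-3)² / 9.76 × 10^-3 = 1.1 × 10^-3

Ka = 1.1 × 10^-3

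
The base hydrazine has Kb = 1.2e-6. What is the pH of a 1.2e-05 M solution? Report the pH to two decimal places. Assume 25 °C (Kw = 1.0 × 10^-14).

N2H4 + H2O ⇌ N2H5+ + OH-
Kb = x²/(1.2e-05 − x) = 1.2 × 10^-6
Here C₀/Kb ≈ 10, so the small-x approximation fails. Use the quadratic:
x = [−1.2e-06 + √(1.2e-06² + 5.76e-11)]/2 = 3.24 × 10^-6 M
pOH = 5.49, so pH = 14.00 − pOH = 8.51

pH = 8.51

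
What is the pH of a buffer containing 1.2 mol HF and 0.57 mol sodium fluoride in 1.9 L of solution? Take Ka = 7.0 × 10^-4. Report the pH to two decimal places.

pH = 2.83

pKa = −log(7.0 × 10^-4) = 3.155
pH = pKa + log([A⁻]/[HA]) = 3.155 + log(0.57/1.2)
pH = 3.155 + (-0.323) = 2.83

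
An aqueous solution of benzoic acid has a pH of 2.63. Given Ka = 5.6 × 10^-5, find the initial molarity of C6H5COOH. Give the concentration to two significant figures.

C₀ = 1.0 × 10^-1 M

[H+] = 10^(-2.63) = 2.34 × 10^-3 M = x
Ka = x²/(C₀ − x) ⇒ C₀ = x + x²/Ka
C₀ = 2.34 × 10^-3 + (2.34 × 10^-3)²/(5.6 × 10^-5) = 1.00 × 10^-1 M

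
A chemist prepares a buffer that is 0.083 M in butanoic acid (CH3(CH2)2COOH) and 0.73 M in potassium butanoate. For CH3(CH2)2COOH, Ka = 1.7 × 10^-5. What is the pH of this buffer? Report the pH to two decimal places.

pKa = −log(1.7 × 10^-5) = 4.770
Henderson–Hasselbalch: pH = pKa + log([CH3(CH2)2COO-]/[CH3(CH2)2COOH]) = 4.770 + log(0.73/0.083)
pH = 4.770 + (+0.944) = 5.71

pH = 5.71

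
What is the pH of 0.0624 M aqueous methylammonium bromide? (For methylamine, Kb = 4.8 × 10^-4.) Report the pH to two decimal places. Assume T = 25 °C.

CH3NH3+ is the conjugate acid of the weak base CH3NH2.
Ka = Kw/Kb = 1.0×10^-14 / 4.8 × 10^-4 = 2.08 × 10^-11
Ka = x²/(0.0624 − x) = 2.08 × 10^-11
Since Ka ≪ C₀, x ≈ √(Ka·C₀) = 1.14 × 10^-6 M.
pH = −log[H+] = −log(1.14 × 10^-6) = 5.94

pH = 5.94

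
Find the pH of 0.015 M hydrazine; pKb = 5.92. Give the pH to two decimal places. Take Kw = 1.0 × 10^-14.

pH = 10.13

N2H4 + H2O ⇌ N2H5+ + OH-
Kb = 10^(−5.92) = 1.20 × 10^-6
Kb = x²/(0.015 − x) = 1.20 × 10^-6
Since Kb ≪ C₀, x ≈ √(Kb·C₀) = 1.34 × 10^-4 M.
(x/C₀ = 0.89% < 5%, so the approximation holds.)
pOH = −log(1.34 × 10^-4) = 3.87; pH = 14.00 − 3.87 = 10.13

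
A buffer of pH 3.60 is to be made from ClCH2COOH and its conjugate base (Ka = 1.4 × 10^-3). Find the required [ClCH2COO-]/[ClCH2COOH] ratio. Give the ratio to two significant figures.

pKa = -log(1.4 × 10^-3) = 2.854
pH = pKa + log(r) ⇒ log(r) = 3.60 − 2.854 = +0.746
r = [ClCH2COO-]/[ClCH2COOH] = 10^(+0.746) = 5.57

ratio = 5.6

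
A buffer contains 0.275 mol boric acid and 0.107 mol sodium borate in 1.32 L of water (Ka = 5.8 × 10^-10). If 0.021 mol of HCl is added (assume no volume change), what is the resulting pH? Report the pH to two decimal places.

pH = 8.70

After neutralization: n(B(OH)3) = 0.296 mol, n(B(OH)4-) = 0.086 mol.
pKa = −log(5.8 × 10^-10) = 9.237
pH = pKa + log(n_B(OH)4-/n_B(OH)3) = 9.237 + log(0.086/0.296) = 9.237 + (-0.537)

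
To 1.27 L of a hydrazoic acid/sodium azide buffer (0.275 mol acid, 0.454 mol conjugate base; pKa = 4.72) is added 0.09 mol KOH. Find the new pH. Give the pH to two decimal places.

After neutralization: n(HN3) = 0.185 mol, n(N3-) = 0.544 mol.
pH = pKa + log([A⁻]/[HA]) = 4.72 + log(0.544/0.185) = 4.72 +0.468

pH = 5.19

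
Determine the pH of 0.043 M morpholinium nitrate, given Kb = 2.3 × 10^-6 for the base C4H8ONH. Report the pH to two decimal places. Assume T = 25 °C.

C4H8ONH2+ is the conjugate acid of the weak base C4H8ONH.
Ka = Kw/Kb = 1.0×10^-14 / 2.3 × 10^-6 = 4.35 × 10^-9
From the ICE table, Ka = [H+]²/(0.043 − [H+]) = 4.35 × 10^-9.
Since Ka ≪ C₀, [H+] ≈ √(Ka·C₀) = 1.37 × 10^-5 M.
Check: 0.032% ionized — well under 5%, approximation valid.
pH = −log(1.37 × 10^-5) = 4.86

pH = 4.86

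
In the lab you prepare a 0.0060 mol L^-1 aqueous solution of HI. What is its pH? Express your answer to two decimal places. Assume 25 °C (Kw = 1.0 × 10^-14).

pH = 2.22

HI is a strong acid and dissociates completely, so [H+] = 0.0060 M.
pH = -log(0.006) = 2.22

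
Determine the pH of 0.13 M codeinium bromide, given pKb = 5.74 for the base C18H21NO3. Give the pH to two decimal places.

pH = 4.57

C18H22NO3+ is the conjugate acid of the weak base C18H21NO3.
Kb = 10^(−5.74) = 1.82 × 10^-6
Ka = Kw/Kb = 1.0×10^-14 / 1.82 × 10^-6 = 5.49 × 10^-9
Ka = x²/(0.13 − x) = 5.49 × 10^-9
Since Ka ≪ C₀, x ≈ √(Ka·C₀) = 2.67 × 10^-5 M.
Check: 0.021% ionized — well under 5%, approximation valid.
pH = −log[H+] = −log(2.67 × 10^-5) = 4.57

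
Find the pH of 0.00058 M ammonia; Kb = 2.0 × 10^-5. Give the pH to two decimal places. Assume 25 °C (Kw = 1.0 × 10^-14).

NH3 + H2O ⇌ NH4+ + OH-
Kb = [OH-]²/(0.00058 − [OH-]) = 2.0 × 10^-5
[OH-] is not negligible relative to C₀; solve [OH-]² + 2e-05·[OH-] − 1.16e-08 = 0.
[OH-] = [−2e-05 + √(2e-05² + 4.64e-08)]/2 = 9.82 × 10^-5 M
pOH = 4.01, so pH = 14.00 − pOH = 9.99

pH = 9.99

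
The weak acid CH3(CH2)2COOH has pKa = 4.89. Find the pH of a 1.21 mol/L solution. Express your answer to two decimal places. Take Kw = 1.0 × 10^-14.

CH3(CH2)2COOH ⇌ CH3(CH2)2COO- + H+
Ka = 10^(−4.89) = 1.29 × 10^-5
Let x = [H+] at equilibrium. Ka = x²/(1.21 − x).
Neglecting x in the denominator: x = √(1.29 × 10^-5 × 1.21) = 3.95 × 10^-3 M
(x/C₀ = 0.33% < 5%, so the approximation holds.)
pH = −log[H+] = −log(3.95 × 10^-3) = 2.40

pH = 2.40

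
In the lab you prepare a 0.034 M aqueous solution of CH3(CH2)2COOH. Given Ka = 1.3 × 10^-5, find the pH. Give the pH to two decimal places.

CH3(CH2)2COOH ⇌ CH3(CH2)2COO- + H+
From the ICE table, Ka = [H+]²/(0.034 − [H+]) = 1.3 × 10^-5.
Assume [H+] ≪ 0.034: [H+] ≈ √(1.3 × 10^-5 × 0.034) = 6.65 × 10^-4 M
([H+]/C₀ = 2% < 5%, so the approximation holds.)
pH = −log[H+] = −log(6.65 × 10^-4) = 3.18

pH = 3.18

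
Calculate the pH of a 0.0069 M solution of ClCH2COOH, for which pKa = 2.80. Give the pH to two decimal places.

pH = 2.58

ClCH2COOH ⇌ ClCH2COO- + H+
Ka = 10^(−2.80) = 1.58 × 10^-3
From the ICE table, Ka = [H+]²/(0.0069 − [H+]) = 1.58 × 10^-3.
Here C₀/Ka ≈ 4.37, so the small-[H+] approximation fails. Use the quadratic:
[H+] = [−0.00158 + √(0.00158² + 4.36e-05)]/2 = 2.61 × 10^-3 M
pH = −log[H+] = −log(2.61 × 10^-3) = 2.58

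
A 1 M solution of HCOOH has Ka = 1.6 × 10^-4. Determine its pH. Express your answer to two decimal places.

pH = 1.90

HCOOH ⇌ HCOO- + H+
Ka = x²/(1 − x) = 1.6 × 10^-4
Assume x ≪ 1: x ≈ √(1.6 × 10^-4 × 1) = 1.26 × 10^-2 M
pH = −log(1.26 × 10^-2) = 1.90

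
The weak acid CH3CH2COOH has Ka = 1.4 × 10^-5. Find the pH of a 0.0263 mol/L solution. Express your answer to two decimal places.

pH = 3.22

CH3CH2COOH ⇌ CH3CH2COO- + H+
From the ICE table, Ka = x²/(0.0263 − x) = 1.4 × 10^-5.
Neglecting x in the denominator: x = √(1.4 × 10^-5 × 0.0263) = 6.07 × 10^-4 M
(x/C₀ = 2.3% < 5%, so the approximation holds.)
pH = −log[H+] = −log(6.07 × 10^-4) = 3.22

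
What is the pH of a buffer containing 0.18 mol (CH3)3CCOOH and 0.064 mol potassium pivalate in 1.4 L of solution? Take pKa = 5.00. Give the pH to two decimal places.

Using pH = pKa + log([base]/[acid]) with [base]/[acid] = 0.064/0.18:
pH = 5.00 + (-0.449) = 4.55

pH = 4.55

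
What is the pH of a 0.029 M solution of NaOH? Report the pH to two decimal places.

pH = 12.46

NaOH is a strong base; [OH-] = 0.029 M.
pOH = -log(0.029) = 1.54
pH = 14.00 - 1.54 = 12.46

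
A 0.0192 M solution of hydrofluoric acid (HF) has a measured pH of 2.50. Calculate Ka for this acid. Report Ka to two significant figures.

[H+] = 10^(-2.50) = 3.16 × 10^-3 M
At equilibrium [HA] = 0.0192 − 3.16 × 10^-3 = 1.60 × 10^-2 M
Ka = [H+][A-]/[HA] = (3.16 × 10^-3)² / 1.60 × 10^-2 = 6.2 × 10^-4

Ka = 6.2 × 10^-4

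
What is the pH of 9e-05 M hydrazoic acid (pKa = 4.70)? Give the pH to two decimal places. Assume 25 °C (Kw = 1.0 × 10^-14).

pH = 4.47

HN3 ⇌ N3- + H+
Ka = 10^(−4.70) = 2.00 × 10^-5
Ka = x²/(9e-05 − x) = 2.00 × 10^-5
x is not negligible relative to C₀; solve x² + 2e-05·x − 1.8e-09 = 0.
x = (−Ka + √(Ka² + 4·Ka·C₀))/2 = 3.36 × 10^-5 M
pH = −log(3.36 × 10^-5) = 4.47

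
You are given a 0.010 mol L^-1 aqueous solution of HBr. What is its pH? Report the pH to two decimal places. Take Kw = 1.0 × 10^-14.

pH = 2.00

HBr is a strong acid and dissociates completely, so [H+] = 0.010 M.
pH = -log(0.01) = 2.00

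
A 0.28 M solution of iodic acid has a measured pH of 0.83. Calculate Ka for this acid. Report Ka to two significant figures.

Ka = 1.7 × 10^-1

[H+] = 10^(-0.83) = 1.48 × 10^-1 M
At equilibrium [HA] = 0.28 − 1.48 × 10^-1 = 1.32 × 10^-1 M
Ka = [H+][A-]/[HA] = (1.48 × 10^-1)² / 1.32 × 10^-1 = 1.7 × 10^-1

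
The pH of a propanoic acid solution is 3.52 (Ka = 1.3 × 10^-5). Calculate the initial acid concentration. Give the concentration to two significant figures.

[H+] = 10^(-3.52) = 3.02 × 10^-4 M = x
Ka = x²/(C₀ − x) ⇒ C₀ = x + x²/Ka
C₀ = 3.02 × 10^-4 + (3.02 × 10^-4)²/(1.3 × 10^-5) = 7.32 × 10^-3 M

C₀ = 7.3 × 10^-3 M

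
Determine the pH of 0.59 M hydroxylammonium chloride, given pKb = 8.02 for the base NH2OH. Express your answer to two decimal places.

pH = 3.10

NH3OH+ is the conjugate acid of the weak base NH2OH.
Kb = 10^(−8.02) = 9.55 × 10^-9
Ka = Kw/Kb = 1.0×10^-14 / 9.55 × 10^-9 = 1.05 × 10^-6
Ka = [H+]²/(0.59 − [H+]) = 1.05 × 10^-6
Since Ka ≪ C₀, [H+] ≈ √(Ka·C₀) = 7.87 × 10^-4 M.
pH = −log(7.87 × 10^-4) = 3.10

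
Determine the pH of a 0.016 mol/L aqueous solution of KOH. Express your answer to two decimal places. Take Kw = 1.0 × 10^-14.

KOH is a strong base; [OH-] = 0.016 M.
pOH = -log(0.016) = 1.80
pH = 14.00 - 1.80 = 12.20

pH = 12.20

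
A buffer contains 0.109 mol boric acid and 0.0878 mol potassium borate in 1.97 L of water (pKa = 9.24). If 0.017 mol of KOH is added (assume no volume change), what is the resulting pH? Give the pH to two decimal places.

pH = 9.30

After neutralization: n(B(OH)3) = 0.092 mol, n(B(OH)4-) = 0.105 mol.
Henderson–Hasselbalch with mole ratio 0.105/0.092: pH = 9.24 + (+0.057)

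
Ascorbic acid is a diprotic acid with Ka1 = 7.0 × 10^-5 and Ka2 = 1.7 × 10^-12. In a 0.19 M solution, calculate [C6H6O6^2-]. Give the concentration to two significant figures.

1.7 × 10^-12 M

First ionization gives [H+] ≈ [HC6H6O6-] = 3.65 × 10^-3 M.
Second step: Ka2 = [H+][C6H6O6^2-]/[HC6H6O6-] ≈ [C6H6O6^2-] (since [H+] ≈ [HC6H6O6-]).
So [C6H6O6^2-] ≈ Ka2.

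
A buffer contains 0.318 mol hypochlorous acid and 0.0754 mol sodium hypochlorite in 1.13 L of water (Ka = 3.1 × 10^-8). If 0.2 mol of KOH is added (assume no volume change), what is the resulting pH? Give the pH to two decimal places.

After neutralization: n(HOCl) = 0.118 mol, n(OCl-) = 0.275 mol.
pKa = −log(3.1 × 10^-8) = 7.509
pH = pKa + log([A⁻]/[HA]) = 7.509 + log(0.275/0.118) = 7.509 +0.367

pH = 7.88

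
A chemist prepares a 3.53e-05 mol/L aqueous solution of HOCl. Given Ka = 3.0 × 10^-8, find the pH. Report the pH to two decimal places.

HOCl ⇌ OCl- + H+
Ka = [H+]²/(3.53e-05 − [H+]) = 3.0 × 10^-8
Assume [H+] ≪ 3.53e-05: [H+] ≈ √(3.0 × 10^-8 × 3.53e-05) = 1.03 × 10^-6 M
Check: 2.9% ionized — well under 5%, approximation valid.
pH = −log[H+] = −log(1.03 × 10^-6) = 5.99

pH = 5.99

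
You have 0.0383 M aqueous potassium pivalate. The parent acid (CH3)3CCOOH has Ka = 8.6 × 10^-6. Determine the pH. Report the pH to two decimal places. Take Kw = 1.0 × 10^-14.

(CH3)3CCOO- is the conjugate base of the weak acid (CH3)3CCOOH.
Kb = Kw/Ka = 1.0×10^-14 / 8.6 × 10^-6 = 1.16 × 10^-9
Kb = [OH-]²/(0.0383 − [OH-]) = 1.16 × 10^-9
Since Kb ≪ C₀, [OH-] ≈ √(Kb·C₀) = 6.67 × 10^-6 M.
([OH-]/C₀ = 0.017% < 5%, so the approximation holds.)
pOH = 5.18, so pH = 14.00 − pOH = 8.82

pH = 8.82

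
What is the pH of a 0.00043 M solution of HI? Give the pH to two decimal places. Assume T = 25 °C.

HI is a strong acid and dissociates completely, so [H+] = 0.00043 M.
pH = -log(0.00043) = 3.37

pH = 3.37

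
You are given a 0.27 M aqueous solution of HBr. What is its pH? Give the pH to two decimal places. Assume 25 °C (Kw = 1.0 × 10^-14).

HBr is a strong acid and dissociates completely, so [H+] = 0.27 M.
pH = -log(0.27) = 0.57

pH = 0.57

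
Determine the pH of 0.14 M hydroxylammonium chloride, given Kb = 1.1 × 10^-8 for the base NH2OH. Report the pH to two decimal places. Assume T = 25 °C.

NH3OH+ is the conjugate acid of the weak base NH2OH.
Ka = Kw/Kb = 1.0×10^-14 / 1.1 × 10^-8 = 9.09 × 10^-7
From the ICE table, Ka = [H+]²/(0.14 − [H+]) = 9.09 × 10^-7.
Neglecting [H+] in the denominator: [H+] = √(9.09 × 10^-7 × 0.14) = 3.57 × 10^-4 M
Check: 0.25% ionized — well under 5%, approximation valid.
pH = −log(3.57 × 10^-4) = 3.45

pH = 3.45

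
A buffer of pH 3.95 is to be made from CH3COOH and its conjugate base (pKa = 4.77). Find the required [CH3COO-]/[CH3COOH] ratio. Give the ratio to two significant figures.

ratio = 0.15

pH = pKa + log(r) ⇒ log(r) = 3.95 − 4.77 = -0.82
r = [CH3COO-]/[CH3COOH] = 10^(-0.82) = 0.151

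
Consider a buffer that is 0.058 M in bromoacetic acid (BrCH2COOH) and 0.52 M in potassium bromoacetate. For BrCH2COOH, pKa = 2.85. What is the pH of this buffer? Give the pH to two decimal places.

pH = 3.80

Using pH = pKa + log([base]/[acid]) with [base]/[acid] = 0.52/0.058:
pH = 2.85 + (+0.953) = 3.80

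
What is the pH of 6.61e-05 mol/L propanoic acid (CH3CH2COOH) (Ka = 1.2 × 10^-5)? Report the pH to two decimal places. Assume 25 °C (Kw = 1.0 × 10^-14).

CH3CH2COOH ⇌ CH3CH2COO- + H+
Let x = [H+] at equilibrium. Ka = x²/(6.61e-05 − x).
Here C₀/Ka ≈ 5.51, so the small-x approximation fails. Use the quadratic:
x = (−Ka + √(Ka² + 4·Ka·C₀))/2 = 2.28 × 10^-5 M
pH = −log[H+] = −log(2.28 × 10^-5) = 4.64

pH = 4.64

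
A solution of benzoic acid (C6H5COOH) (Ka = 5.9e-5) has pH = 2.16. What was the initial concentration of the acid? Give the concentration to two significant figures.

C₀ = 8.2 × 10^-1 M

[H+] = 10^(-2.16) = 6.92 × 10^-3 M = x
Ka = x²/(C₀ − x) ⇒ C₀ = x + x²/Ka
C₀ = 6.92 × 10^-3 + (6.92 × 10^-3)²/(5.9 × 10^-5) = 8.19 × 10^-1 M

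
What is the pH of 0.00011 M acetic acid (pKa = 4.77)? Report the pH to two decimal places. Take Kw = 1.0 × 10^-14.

CH3COOH ⇌ CH3COO- + H+
Ka = 10^(−4.77) = 1.70 × 10^-5
From the ICE table, Ka = x²/(0.00011 − x) = 1.70 × 10^-5.
Here C₀/Ka ≈ 6.47, so the small-x approximation fails. Use the quadratic:
x = (−Ka + √(Ka² + 4·Ka·C₀))/2 = 3.56 × 10^-5 M
pH = −log(3.56 × 10^-5) = 4.45

pH = 4.45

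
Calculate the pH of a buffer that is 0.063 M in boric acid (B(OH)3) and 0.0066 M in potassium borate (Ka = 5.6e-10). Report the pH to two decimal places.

pH = 8.27

pKa = −log(5.6 × 10^-10) = 9.252
Henderson–Hasselbalch: pH = pKa + log([B(OH)4-]/[B(OH)3]) = 9.252 + log(0.0066/0.063)
pH = 9.252 + (-0.980) = 8.27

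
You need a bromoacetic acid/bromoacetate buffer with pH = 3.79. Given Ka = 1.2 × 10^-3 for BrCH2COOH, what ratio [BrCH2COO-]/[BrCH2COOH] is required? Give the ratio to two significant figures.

ratio = 7.4

pKa = -log(1.2 × 10^-3) = 2.921
pH = pKa + log(r) ⇒ log(r) = 3.79 − 2.921 = +0.869
r = [BrCH2COO-]/[BrCH2COOH] = 10^(+0.869) = 7.4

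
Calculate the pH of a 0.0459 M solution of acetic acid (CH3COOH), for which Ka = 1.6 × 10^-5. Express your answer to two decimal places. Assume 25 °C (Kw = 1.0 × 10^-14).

CH3COOH ⇌ CH3COO- + H+
Ka = x²/(0.0459 − x) = 1.6 × 10^-5
Neglecting x in the denominator: x = √(1.6 × 10^-5 × 0.0459) = 8.57 × 10^-4 M
(x/C₀ = 1.9% < 5%, so the approximation holds.)
pH = −log[H+] = −log(8.57 × 10^-4) = 3.07

pH = 3.07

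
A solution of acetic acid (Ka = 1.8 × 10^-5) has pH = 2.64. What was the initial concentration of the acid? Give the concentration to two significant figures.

[H+] = 10^(-2.64) = 2.29 × 10^-3 M = x
Ka = x²/(C₀ − x) ⇒ C₀ = x + x²/Ka
C₀ = 2.29 × 10^-3 + (2.29 × 10^-3)²/(1.8 × 10^-5) = 2.94 × 10^-1 M

C₀ = 2.9 × 10^-1 M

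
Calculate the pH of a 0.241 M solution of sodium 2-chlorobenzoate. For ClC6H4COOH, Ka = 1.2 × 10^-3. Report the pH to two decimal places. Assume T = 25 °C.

ClC6H4COO- is the conjugate base of the weak acid ClC6H4COOH.
Kb = Kw/Ka = 1.0×10^-14 / 1.2 × 10^-3 = 8.33 × 10^-12
Kb = [OH-]²/(0.241 − [OH-]) = 8.33 × 10^-12
Assume [OH-] ≪ 0.241: [OH-] ≈ √(8.33 × 10^-12 × 0.241) = 1.42 × 10^-6 M
Check: 0.00059% ionized — well under 5%, approximation valid.
pOH = 5.85, so pH = 14.00 − pOH = 8.15

pH = 8.15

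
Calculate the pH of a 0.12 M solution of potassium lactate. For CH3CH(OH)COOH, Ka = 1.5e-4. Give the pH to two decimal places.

pH = 8.45

CH3CH(OH)COO- is the conjugate base of the weak acid CH3CH(OH)COOH.
Kb = Kw/Ka = 1.0×10^-14 / 1.5 × 10^-4 = 6.67 × 10^-11
Kb = [OH-]²/(0.12 − [OH-]) = 6.67 × 10^-11
Assume [OH-] ≪ 0.12: [OH-] ≈ √(6.67 × 10^-11 × 0.12) = 2.83 × 10^-6 M
Check: 0.0024% ionized — well under 5%, approximation valid.
pOH = 5.55, so pH = 14.00 − pOH = 8.45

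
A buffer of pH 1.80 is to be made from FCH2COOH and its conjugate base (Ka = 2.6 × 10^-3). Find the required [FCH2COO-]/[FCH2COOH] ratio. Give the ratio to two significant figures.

pKa = -log(2.6 × 10^-3) = 2.585
pH = pKa + log(r) ⇒ log(r) = 1.80 − 2.585 = -0.785
r = [FCH2COO-]/[FCH2COOH] = 10^(-0.785) = 0.164

ratio = 0.16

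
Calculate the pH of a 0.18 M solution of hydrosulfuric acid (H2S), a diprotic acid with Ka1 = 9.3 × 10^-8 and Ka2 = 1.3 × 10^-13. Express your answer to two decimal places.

pH = 3.89

Since Ka1 ≫ Ka2, the first ionization dominates [H+].
Ka1 = x²/(0.18 − x) = 9.3 × 10^-8
x ≈ √(9.3 × 10^-8 × 0.18) = 1.29 × 10^-4 M
pH = −log(1.29 × 10^-4) = 3.89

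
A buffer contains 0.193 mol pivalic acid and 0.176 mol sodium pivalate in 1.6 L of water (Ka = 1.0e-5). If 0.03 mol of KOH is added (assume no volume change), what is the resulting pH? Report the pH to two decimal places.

pH = 5.10

OH- converts (CH3)3CCOOH to (CH3)3CCOO-: (CH3)3CCOOH → 0.163 mol, (CH3)3CCOO- → 0.206 mol.
pKa = −log(1.0 × 10^-5) = 5.000
Henderson–Hasselbalch with mole ratio 0.206/0.163: pH = 5.000 + (+0.102)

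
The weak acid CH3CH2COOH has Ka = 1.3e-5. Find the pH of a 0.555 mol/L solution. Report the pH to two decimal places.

pH = 2.57

CH3CH2COOH ⇌ CH3CH2COO- + H+
Ka = [H+]²/(0.555 − [H+]) = 1.3 × 10^-5
Neglecting [H+] in the denominator: [H+] = √(1.3 × 10^-5 × 0.555) = 2.69 × 10^-3 M
Check: 0.48% ionized — well under 5%, approximation valid.
pH = −log[H+] = −log(2.69 × 10^-3) = 2.57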